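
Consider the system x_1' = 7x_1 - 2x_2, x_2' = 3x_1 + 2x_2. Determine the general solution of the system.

Coefficient matrix A = [[7, -2], [3, 2]].
Characteristic polynomial det(A - λI) = λ^2 - 9λ + 20 = 0.
Eigenvalues λ = 4, 5.
For λ=4: (A-λI) row 1 is [3, -2], so an eigenvector is (2, 3).
For λ=5: (A-λI) row 1 is [2, -2], so an eigenvector is (1, 1).
General solution: C_1e^(4t)(2,3) + C_2e^(5t)(1,1).

x_1(t) = 2C_1e^(4t) + C_2e^(5t), x_2(t) = 3C_1e^(4t) + C_2e^(5t)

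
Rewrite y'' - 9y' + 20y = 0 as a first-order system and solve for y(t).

y(t) = c_1e^(4t) + c_2e^(5t)

Let x_1 = y, x_2 = y'. Then x_1' = x_2 and x_2' = -20x_1 + 9x_2.
A = [[0,1],[-20,9]]; det(A-λI) = λ^2 - 9λ + 20.
Eigenvalues λ = 4, 5 with eigenvectors (1,4), (1,5).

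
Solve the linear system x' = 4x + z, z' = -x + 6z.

Coefficient matrix A = [[4, 1], [-1, 6]].
Characteristic polynomial det(A - λI) = λ^2 - 10λ + 25 = 0.
Single eigenvalue λ = 5 with algebraic multiplicity 2.
Eigenvector v = (1,1); generalized eigenvector w with (A-λI)w=v is (1,2).
General solution: e^(5t)[C_1·v + C_2·(t·v + w)].

x(t) = C_1e^(5t) + C_2te^(5t) + C_2e^(5t), z(t) = C_1e^(5t) + C_2te^(5t) + 2C_2e^(5t)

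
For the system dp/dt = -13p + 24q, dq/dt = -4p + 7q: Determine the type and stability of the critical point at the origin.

stable node

A = [[-13,24],[-4,7]]; det(A-λI) = λ^2 + 6λ + 5.
λ = -5, -1: both negative.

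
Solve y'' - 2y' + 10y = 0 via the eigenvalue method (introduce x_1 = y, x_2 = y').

y(t) = K_1e^(t)cos(3t) + K_2e^(t)sin(3t)

Let x_1 = y, x_2 = y'. Then x_1' = x_2 and x_2' = -10x_1 + 2x_2.
A = [[0,1],[-10,2]]; det(A-λI) = λ^2 - 2λ + 10.
Eigenvalues λ = 1 ± 3i.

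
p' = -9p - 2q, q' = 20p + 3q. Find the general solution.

Coefficient matrix A = [[-9, -2], [20, 3]].
Characteristic polynomial det(A - λI) = λ^2 + 6λ + 13 = 0.
Eigenvalues λ = -3 ± 2i (complex conjugate pair).
For λ=-3+2i: an eigenvector is (-1,3) - i(0,-1) = (-1, 3 + i).
A real fundamental pair from Re and Im of e^((-3+2i)t)v: X_1 = e^(-3t)(cos(2t)·(-1,3) + sin(2t)·(0,-1)), X_2 = e^(-3t)(sin(2t)·(-1,3) - cos(2t)·(0,-1)).
General solution: C_1X_1 + C_2X_2.

p(t) = -C_1e^(-3t)cos(2t) - C_2e^(-3t)sin(2t), q(t) = -C_1e^(-3t)sin(2t) + 3C_1e^(-3t)cos(2t) + 3C_2e^(-3t)sin(2t) + C_2e^(-3t)cos(2t)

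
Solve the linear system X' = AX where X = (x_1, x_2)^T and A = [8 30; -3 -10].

x_1(t) = K_1e^(-t)sin(3t) - 3K_1e^(-t)cos(3t) - 3K_2e^(-t)sin(3t) - K_2e^(-t)cos(3t), x_2(t) = K_1e^(-t)cos(3t) + K_2e^(-t)sin(3t)

Coefficient matrix A = [[8, 30], [-3, -10]].
Characteristic polynomial det(A - λI) = λ^2 + 2λ + 10 = 0.
Eigenvalues λ = -1 ± 3i (complex conjugate pair).
For λ=-1+3i: an eigenvector is (-3,1) - i(1,0) = (-3 - i, 1).
A real fundamental pair from Re and Im of e^((-1+3i)t)v: X_1 = e^(-t)(cos(3t)·(-3,1) + sin(3t)·(1,0)), X_2 = e^(-t)(sin(3t)·(-3,1) - cos(3t)·(1,0)).
General solution: K_1X_1 + K_2X_2.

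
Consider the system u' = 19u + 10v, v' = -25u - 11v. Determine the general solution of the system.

u(t) = -C_1e^(4t)sin(5t) - C_1e^(4t)cos(5t) - C_2e^(4t)sin(5t) + C_2e^(4t)cos(5t), v(t) = 2C_1e^(4t)sin(5t) + C_1e^(4t)cos(5t) + C_2e^(4t)sin(5t) - 2C_2e^(4t)cos(5t)

Coefficient matrix A = [[19, 10], [-25, -11]].
Characteristic polynomial det(A - λI) = λ^2 - 8λ + 41 = 0.
Eigenvalues λ = 4 ± 5i (complex conjugate pair).
For λ=4+5i: an eigenvector is (-1,1) - i(-1,2) = (-1 + i, 1 - 2i).
A real fundamental pair from Re and Im of e^((4+5i)t)v: X_1 = e^(4t)(cos(5t)·(-1,1) + sin(5t)·(-1,2)), X_2 = e^(4t)(sin(5t)·(-1,1) - cos(5t)·(-1,2)).
General solution: C_1X_1 + C_2X_2.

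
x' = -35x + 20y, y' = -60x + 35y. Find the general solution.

x(t) = 2c_1e^(-5t) + c_2e^(5t), y(t) = 3c_1e^(-5t) + 2c_2e^(5t)

Coefficient matrix A = [[-35, 20], [-60, 35]].
Characteristic polynomial det(A - λI) = λ^2 - 25 = 0.
Eigenvalues λ = -5, 5.
For λ=-5: (A-λI) row 1 is [-30, 20], so an eigenvector is (2, 3).
For λ=5: (A-λI) row 1 is [-40, 20], so an eigenvector is (1, 2).
General solution: c_1e^(-5t)(2,3) + c_2e^(5t)(1,2).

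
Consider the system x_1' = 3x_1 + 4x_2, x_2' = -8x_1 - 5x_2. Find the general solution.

Coefficient matrix A = [[3, 4], [-8, -5]].
Characteristic polynomial det(A - λI) = λ^2 + 2λ + 17 = 0.
Eigenvalues λ = -1 ± 4i (complex conjugate pair).
For λ=-1+4i: an eigenvector is (1,-1) - i(0,-1) = (1, -1 + i).
A real fundamental pair from Re and Im of e^((-1+4i)t)v: X_1 = e^(-t)(cos(4t)·(1,-1) + sin(4t)·(0,-1)), X_2 = e^(-t)(sin(4t)·(1,-1) - cos(4t)·(0,-1)).
General solution: C_1X_1 + C_2X_2.

x_1(t) = C_1e^(-t)cos(4t) + C_2e^(-t)sin(4t), x_2(t) = -C_1e^(-t)sin(4t) - C_1e^(-t)cos(4t) - C_2e^(-t)sin(4t) + C_2e^(-t)cos(4t)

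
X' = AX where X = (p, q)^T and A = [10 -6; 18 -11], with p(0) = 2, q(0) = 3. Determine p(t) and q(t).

Coefficient matrix A = [[10, -6], [18, -11]].
Characteristic polynomial det(A - λI) = λ^2 + λ - 2 = 0.
Eigenvalues λ = -2, 1.
For λ=-2: (A-λI) row 1 is [12, -6], so an eigenvector is (1, 2).
For λ=1: (A-λI) row 1 is [9, -6], so an eigenvector is (2, 3).
General solution: c_1e^(-2t)(1,2) + c_2e^(t)(2,3).
Applying p(0)=2, q(0)=3 gives c_1=0, c_2=1.

p(t) = 2e^(t), q(t) = 3e^(t)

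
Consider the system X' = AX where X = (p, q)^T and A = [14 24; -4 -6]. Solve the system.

p(t) = -3K_1e^(6t) - 2K_2e^(2t), q(t) = K_1e^(6t) + K_2e^(2t)

Coefficient matrix A = [[14, 24], [-4, -6]].
Characteristic polynomial det(A - λI) = λ^2 - 8λ + 12 = 0.
Eigenvalues λ = 6, 2.
For λ=6: (A-λI) row 1 is [8, 24], so an eigenvector is (-3, 1).
For λ=2: (A-λI) row 1 is [12, 24], so an eigenvector is (-2, 1).
General solution: K_1e^(6t)(-3,1) + K_2e^(2t)(-2,1).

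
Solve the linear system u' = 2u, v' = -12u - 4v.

u(t) = C_1e^(2t), v(t) = -2C_1e^(2t) - C_2e^(-4t)

Coefficient matrix A = [[2, 0], [-12, -4]].
Characteristic polynomial det(A - λI) = λ^2 + 2λ - 8 = 0.
Eigenvalues λ = 2, -4.
For λ=2: (A-λI) row 2 is [-12, -6], so an eigenvector is (1, -2).
For λ=-4: (A-λI) row 1 is [6, 0], so an eigenvector is (0, -1).
General solution: C_1e^(2t)(1,-2) + C_2e^(-4t)(0,-1).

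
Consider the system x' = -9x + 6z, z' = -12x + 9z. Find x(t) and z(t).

Coefficient matrix A = [[-9, 6], [-12, 9]].
Characteristic polynomial det(A - λI) = λ^2 - 9 = 0.
Eigenvalues λ = -3, 3.
For λ=-3: (A-λI) row 1 is [-6, 6], so an eigenvector is (-1, -1).
For λ=3: (A-λI) row 1 is [-12, 6], so an eigenvector is (1, 2).
General solution: K_1e^(-3t)(-1,-1) + K_2e^(3t)(1,2).

x(t) = -K_1e^(-3t) + K_2e^(3t), z(t) = -K_1e^(-3t) + 2K_2e^(3t)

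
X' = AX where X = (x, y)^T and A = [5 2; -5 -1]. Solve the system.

Coefficient matrix A = [[5, 2], [-5, -1]].
Characteristic polynomial det(A - λI) = λ^2 - 4λ + 5 = 0.
Eigenvalues λ = 2 ± i (complex conjugate pair).
For λ=2+i: an eigenvector is (-1,1) - i(-1,2) = (-1 + i, 1 - 2i).
A real fundamental pair from Re and Im of e^((2+i)t)v: X_1 = e^(2t)(cos(t)·(-1,1) + sin(t)·(-1,2)), X_2 = e^(2t)(sin(t)·(-1,1) - cos(t)·(-1,2)).
General solution: C_1X_1 + C_2X_2.

x(t) = -C_1e^(2t)sin(t) - C_1e^(2t)cos(t) - C_2e^(2t)sin(t) + C_2e^(2t)cos(t), y(t) = 2C_1e^(2t)sin(t) + C_1e^(2t)cos(t) + C_2e^(2t)sin(t) - 2C_2e^(2t)cos(t)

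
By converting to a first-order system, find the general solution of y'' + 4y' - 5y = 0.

y(t) = C_1e^(-5t) + C_2e^(t)

Let x_1 = y, x_2 = y'. Then x_1' = x_2 and x_2' = 5x_1 - 4x_2.
A = [[0,1],[5,-4]]; det(A-λI) = λ^2 + 4λ - 5.
Eigenvalues λ = -5, 1 with eigenvectors (1,-5), (1,1).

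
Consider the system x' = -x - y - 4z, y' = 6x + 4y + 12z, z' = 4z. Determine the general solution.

x(t) = -c_1e^(2t) + c_2e^(t) - 2c_3e^(4t), y(t) = 3c_1e^(2t) - 2c_2e^(t) + 6c_3e^(4t), z(t) = c_3e^(4t)

Coefficient matrix A = [[-1, -1, -4], [6, 4, 12], [0, 0, 4]].
det(A - λI) = 0 gives eigenvalues λ = 2, 1, 4.
For λ=2: eigenvector (-1,3,0).
For λ=1: eigenvector (1,-2,0).
For λ=4: eigenvector (-2,6,1).
General solution: c_1e^(2t)(-1,3,0) + c_2e^(t)(1,-2,0) + c_3e^(4t)(-2,6,1).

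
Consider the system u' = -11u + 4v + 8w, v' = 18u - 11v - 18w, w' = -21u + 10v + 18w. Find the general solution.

Coefficient matrix A = [[-11, 4, 8], [18, -11, -18], [-21, 10, 18]].
det(A - λI) = 0 gives eigenvalues λ = -3, 1, -2.
For λ=-3: eigenvector (1,0,1).
For λ=1: eigenvector (1,-3,3).
For λ=-2: eigenvector (0,-2,1).
General solution: C_1e^(-3t)(1,0,1) + C_2e^(t)(1,-3,3) + C_3e^(-2t)(0,-2,1).

u(t) = C_1e^(-3t) + C_2e^(t), v(t) = -3C_2e^(t) - 2C_3e^(-2t), w(t) = C_1e^(-3t) + 3C_2e^(t) + C_3e^(-2t)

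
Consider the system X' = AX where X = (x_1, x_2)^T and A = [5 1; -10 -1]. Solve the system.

Coefficient matrix A = [[5, 1], [-10, -1]].
Characteristic polynomial det(A - λI) = λ^2 - 4λ + 5 = 0.
Eigenvalues λ = 2 ± i (complex conjugate pair).
For λ=2+i: an eigenvector is (-1,3) - i(0,1) = (-1, 3 - i).
A real fundamental pair from Re and Im of e^((2+i)t)v: X_1 = e^(2t)(cos(t)·(-1,3) + sin(t)·(0,1)), X_2 = e^(2t)(sin(t)·(-1,3) - cos(t)·(0,1)).
General solution: K_1X_1 + K_2X_2.

x_1(t) = -K_1e^(2t)cos(t) - K_2e^(2t)sin(t), x_2(t) = K_1e^(2t)sin(t) + 3K_1e^(2t)cos(t) + 3K_2e^(2t)sin(t) - K_2e^(2t)cos(t)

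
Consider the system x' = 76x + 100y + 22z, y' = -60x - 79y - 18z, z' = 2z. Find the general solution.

Coefficient matrix A = [[76, 100, 22], [-60, -79, -18], [0, 0, 2]].
det(A - λI) = 0 gives eigenvalues λ = 2, -4, 1.
For λ=2: eigenvector (-3,2,1).
For λ=-4: eigenvector (-5,4,0).
For λ=1: eigenvector (4,-3,0).
General solution: C_1e^(2t)(-3,2,1) + C_2e^(-4t)(-5,4,0) + C_3e^(t)(4,-3,0).

x(t) = -3C_1e^(2t) - 5C_2e^(-4t) + 4C_3e^(t), y(t) = 2C_1e^(2t) + 4C_2e^(-4t) - 3C_3e^(t), z(t) = C_1e^(2t)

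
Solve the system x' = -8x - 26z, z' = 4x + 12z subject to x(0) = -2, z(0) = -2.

Coefficient matrix A = [[-8, -26], [4, 12]].
Characteristic polynomial det(A - λI) = λ^2 - 4λ + 8 = 0.
Eigenvalues λ = 2 ± 2i (complex conjugate pair).
For λ=2+2i: an eigenvector is (-2,1) - i(-3,1) = (-2 + 3i, 1 - i).
A real fundamental pair from Re and Im of e^((2+2i)t)v: X_1 = e^(2t)(cos(2t)·(-2,1) + sin(2t)·(-3,1)), X_2 = e^(2t)(sin(2t)·(-2,1) - cos(2t)·(-3,1)).
General solution: c_1X_1 + c_2X_2.
Applying x(0)=-2, z(0)=-2 gives c_1=-8, c_2=-6.

x(t) = 36e^(2t)sin(2t) - 2e^(2t)cos(2t), z(t) = -14e^(2t)sin(2t) - 2e^(2t)cos(2t)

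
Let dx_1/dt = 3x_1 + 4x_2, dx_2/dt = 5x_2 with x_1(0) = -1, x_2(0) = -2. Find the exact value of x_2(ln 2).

-64

A = [[3,4],[0,5]]; eigenvalues λ = 3, 5.
Eigenvectors: (-1,0) for λ=3, (-2,-1) for λ=5.
From the initial condition, c_1 = -3, c_2 = 2.
x_2(ln 2) = (-3)(2^3)(0) + (2)(2^5)(-1) = -64.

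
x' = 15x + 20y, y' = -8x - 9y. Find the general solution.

x(t) = C_1e^(3t)sin(4t) + 2C_1e^(3t)cos(4t) + 2C_2e^(3t)sin(4t) - C_2e^(3t)cos(4t), y(t) = -C_1e^(3t)sin(4t) - C_1e^(3t)cos(4t) - C_2e^(3t)sin(4t) + C_2e^(3t)cos(4t)

Coefficient matrix A = [[15, 20], [-8, -9]].
Characteristic polynomial det(A - λI) = λ^2 - 6λ + 25 = 0.
Eigenvalues λ = 3 ± 4i (complex conjugate pair).
For λ=3+4i: an eigenvector is (2,-1) - i(1,-1) = (2 - i, -1 + i).
A real fundamental pair from Re and Im of e^((3+4i)t)v: X_1 = e^(3t)(cos(4t)·(2,-1) + sin(4t)·(1,-1)), X_2 = e^(3t)(sin(4t)·(2,-1) - cos(4t)·(1,-1)).
General solution: C_1X_1 + C_2X_2.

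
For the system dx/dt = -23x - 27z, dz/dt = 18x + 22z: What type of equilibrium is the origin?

A = [[-23,-27],[18,22]]; det(A-λI) = λ^2 + λ - 20.
λ = -5, 4: opposite signs.

saddle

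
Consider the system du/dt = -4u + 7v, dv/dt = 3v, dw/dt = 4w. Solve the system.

u(t) = C_1e^(-4t) + C_3e^(3t), v(t) = C_3e^(3t), w(t) = C_2e^(4t)

Coefficient matrix A = [[-4, 7, 0], [0, 3, 0], [0, 0, 4]].
det(A - λI) = 0 gives eigenvalues λ = -4, 4, 3.
For λ=-4: eigenvector (1,0,0).
For λ=4: eigenvector (0,0,1).
For λ=3: eigenvector (1,1,0).
General solution: C_1e^(-4t)(1,0,0) + C_2e^(4t)(0,0,1) + C_3e^(3t)(1,1,0).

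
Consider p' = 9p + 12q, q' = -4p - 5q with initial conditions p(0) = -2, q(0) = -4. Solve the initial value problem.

Coefficient matrix A = [[9, 12], [-4, -5]].
Characteristic polynomial det(A - λI) = λ^2 - 4λ + 3 = 0.
Eigenvalues λ = 1, 3.
For λ=1: (A-λI) row 1 is [8, 12], so an eigenvector is (3, -2).
For λ=3: (A-λI) row 1 is [6, 12], so an eigenvector is (-2, 1).
General solution: K_1e^(t)(3,-2) + K_2e^(3t)(-2,1).
Applying p(0)=-2, q(0)=-4 gives K_1=10, K_2=16.

p(t) = -32e^(3t) + 30e^(t), q(t) = 16e^(3t) - 20e^(t)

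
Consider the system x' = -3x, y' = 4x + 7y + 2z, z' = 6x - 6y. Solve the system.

Coefficient matrix A = [[-3, 0, 0], [4, 7, 2], [6, -6, 0]].
det(A - λI) = 0 gives eigenvalues λ = 4, 3, -3.
For λ=4: eigenvector (0,2,-3).
For λ=3: eigenvector (0,1,-2).
For λ=-3: eigenvector (1,0,-2).
General solution: K_1e^(4t)(0,2,-3) + K_2e^(3t)(0,1,-2) + K_3e^(-3t)(1,0,-2).

x(t) = K_3e^(-3t), y(t) = 2K_1e^(4t) + K_2e^(3t), z(t) = -3K_1e^(4t) - 2K_2e^(3t) - 2K_3e^(-3t)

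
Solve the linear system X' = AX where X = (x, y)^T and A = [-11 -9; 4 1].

Coefficient matrix A = [[-11, -9], [4, 1]].
Characteristic polynomial det(A - λI) = λ^2 + 10λ + 25 = 0.
Single eigenvalue λ = -5 with algebraic multiplicity 2.
Eigenvector v = (3,-2); generalized eigenvector w with (A-λI)w=v is (-2,1).
General solution: e^(-5t)[c_1·v + c_2·(t·v + w)].

x(t) = 3c_1e^(-5t) + 3c_2te^(-5t) - 2c_2e^(-5t), y(t) = -2c_1e^(-5t) - 2c_2te^(-5t) + c_2e^(-5t)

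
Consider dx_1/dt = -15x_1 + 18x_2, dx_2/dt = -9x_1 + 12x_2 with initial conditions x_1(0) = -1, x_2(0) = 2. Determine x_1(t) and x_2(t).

x_1(t) = 5e^(3t) - 6e^(-6t), x_2(t) = 5e^(3t) - 3e^(-6t)

Coefficient matrix A = [[-15, 18], [-9, 12]].
Characteristic polynomial det(A - λI) = λ^2 + 3λ - 18 = 0.
Eigenvalues λ = 3, -6.
For λ=3: (A-λI) row 1 is [-18, 18], so an eigenvector is (-1, -1).
For λ=-6: (A-λI) row 1 is [-9, 18], so an eigenvector is (-2, -1).
General solution: c_1e^(3t)(-1,-1) + c_2e^(-6t)(-2,-1).
Applying x_1(0)=-1, x_2(0)=2 gives c_1=-5, c_2=3.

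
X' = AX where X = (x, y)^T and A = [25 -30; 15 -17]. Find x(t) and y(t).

Coefficient matrix A = [[25, -30], [15, -17]].
Characteristic polynomial det(A - λI) = λ^2 - 8λ + 25 = 0.
Eigenvalues λ = 4 ± 3i (complex conjugate pair).
For λ=4+3i: an eigenvector is (3,2) - i(1,1) = (3 - i, 2 - i).
A real fundamental pair from Re and Im of e^((4+3i)t)v: X_1 = e^(4t)(cos(3t)·(3,2) + sin(3t)·(1,1)), X_2 = e^(4t)(sin(3t)·(3,2) - cos(3t)·(1,1)).
General solution: c_1X_1 + c_2X_2.

x(t) = c_1e^(4t)sin(3t) + 3c_1e^(4t)cos(3t) + 3c_2e^(4t)sin(3t) - c_2e^(4t)cos(3t), y(t) = c_1e^(4t)sin(3t) + 2c_1e^(4t)cos(3t) + 2c_2e^(4t)sin(3t) - c_2e^(4t)cos(3t)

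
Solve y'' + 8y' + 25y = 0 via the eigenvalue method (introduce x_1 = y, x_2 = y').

Let x_1 = y, x_2 = y'. Then x_1' = x_2 and x_2' = -25x_1 - 8x_2.
A = [[0,1],[-25,-8]]; det(A-λI) = λ^2 + 8λ + 25.
Eigenvalues λ = -4 ± 3i.

y(t) = K_1e^(-4t)cos(3t) + K_2e^(-4t)sin(3t)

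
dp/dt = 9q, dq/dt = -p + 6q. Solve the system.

Coefficient matrix A = [[0, 9], [-1, 6]].
Characteristic polynomial det(A - λI) = λ^2 - 6λ + 9 = 0.
Single eigenvalue λ = 3 with algebraic multiplicity 2.
Eigenvector v = (-3,-1); generalized eigenvector w with (A-λI)w=v is (1,0).
General solution: e^(3t)[K_1·v + K_2·(t·v + w)].

p(t) = -3K_1e^(3t) - 3K_2te^(3t) + K_2e^(3t), q(t) = -K_1e^(3t) - K_2te^(3t)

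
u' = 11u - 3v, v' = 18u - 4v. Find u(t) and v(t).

Coefficient matrix A = [[11, -3], [18, -4]].
Characteristic polynomial det(A - λI) = λ^2 - 7λ + 10 = 0.
Eigenvalues λ = 5, 2.
For λ=5: (A-λI) row 1 is [6, -3], so an eigenvector is (-1, -2).
For λ=2: (A-λI) row 1 is [9, -3], so an eigenvector is (-1, -3).
General solution: C_1e^(5t)(-1,-2) + C_2e^(2t)(-1,-3).

u(t) = -C_1e^(5t) - C_2e^(2t), v(t) = -2C_1e^(5t) - 3C_2e^(2t)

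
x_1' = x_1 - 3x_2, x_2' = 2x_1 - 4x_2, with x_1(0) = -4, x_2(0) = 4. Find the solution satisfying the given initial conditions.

Coefficient matrix A = [[1, -3], [2, -4]].
Characteristic polynomial det(A - λI) = λ^2 + 3λ + 2 = 0.
Eigenvalues λ = -1, -2.
For λ=-1: (A-λI) row 1 is [2, -3], so an eigenvector is (-3, -2).
For λ=-2: (A-λI) row 1 is [3, -3], so an eigenvector is (1, 1).
General solution: K_1e^(-t)(-3,-2) + K_2e^(-2t)(1,1).
Applying x_1(0)=-4, x_2(0)=4 gives K_1=8, K_2=20.

x_1(t) = -24e^(-t) + 20e^(-2t), x_2(t) = -16e^(-t) + 20e^(-2t)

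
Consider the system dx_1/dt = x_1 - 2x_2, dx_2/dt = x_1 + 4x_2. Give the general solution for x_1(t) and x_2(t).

Coefficient matrix A = [[1, -2], [1, 4]].
Characteristic polynomial det(A - λI) = λ^2 - 5λ + 6 = 0.
Eigenvalues λ = 3, 2.
For λ=3: (A-λI) row 1 is [-2, -2], so an eigenvector is (-1, 1).
For λ=2: (A-λI) row 1 is [-1, -2], so an eigenvector is (-2, 1).
General solution: C_1e^(3t)(-1,1) + C_2e^(2t)(-2,1).

x_1(t) = -C_1e^(3t) - 2C_2e^(2t), x_2(t) = C_1e^(3t) + C_2e^(2t)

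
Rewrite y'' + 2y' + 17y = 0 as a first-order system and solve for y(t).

y(t) = C_1e^(-t)cos(4t) + C_2e^(-t)sin(4t)

Let x_1 = y, x_2 = y'. Then x_1' = x_2 and x_2' = -17x_1 - 2x_2.
A = [[0,1],[-17,-2]]; det(A-λI) = λ^2 + 2λ + 17.
Eigenvalues λ = -1 ± 4i.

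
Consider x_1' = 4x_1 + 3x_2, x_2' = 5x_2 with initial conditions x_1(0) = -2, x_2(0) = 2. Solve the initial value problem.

x_1(t) = 6e^(5t) - 8e^(4t), x_2(t) = 2e^(5t)

Coefficient matrix A = [[4, 3], [0, 5]].
Characteristic polynomial det(A - λI) = λ^2 - 9λ + 20 = 0.
Eigenvalues λ = 4, 5.
For λ=4: (A-λI) row 1 is [0, 3], so an eigenvector is (-1, 0).
For λ=5: (A-λI) row 1 is [-1, 3], so an eigenvector is (-3, -1).
General solution: C_1e^(4t)(-1,0) + C_2e^(5t)(-3,-1).
Applying x_1(0)=-2, x_2(0)=2 gives C_1=8, C_2=-2.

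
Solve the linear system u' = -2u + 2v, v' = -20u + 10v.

u(t) = K_1e^(4t)sin(2t) - K_2e^(4t)cos(2t), v(t) = 3K_1e^(4t)sin(2t) + K_1e^(4t)cos(2t) + K_2e^(4t)sin(2t) - 3K_2e^(4t)cos(2t)

Coefficient matrix A = [[-2, 2], [-20, 10]].
Characteristic polynomial det(A - λI) = λ^2 - 8λ + 20 = 0.
Eigenvalues λ = 4 ± 2i (complex conjugate pair).
For λ=4+2i: an eigenvector is (0,1) - i(1,3) = (0 - i, 1 - 3i).
A real fundamental pair from Re and Im of e^((4+2i)t)v: X_1 = e^(4t)(cos(2t)·(0,1) + sin(2t)·(1,3)), X_2 = e^(4t)(sin(2t)·(0,1) - cos(2t)·(1,3)).
General solution: K_1X_1 + K_2X_2.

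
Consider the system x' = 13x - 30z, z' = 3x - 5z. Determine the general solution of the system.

Coefficient matrix A = [[13, -30], [3, -5]].
Characteristic polynomial det(A - λI) = λ^2 - 8λ + 25 = 0.
Eigenvalues λ = 4 ± 3i (complex conjugate pair).
For λ=4+3i: an eigenvector is (3,1) - i(-1,0) = (3 + i, 1).
A real fundamental pair from Re and Im of e^((4+3i)t)v: X_1 = e^(4t)(cos(3t)·(3,1) + sin(3t)·(-1,0)), X_2 = e^(4t)(sin(3t)·(3,1) - cos(3t)·(-1,0)).
General solution: c_1X_1 + c_2X_2.

x(t) = -c_1e^(4t)sin(3t) + 3c_1e^(4t)cos(3t) + 3c_2e^(4t)sin(3t) + c_2e^(4t)cos(3t), z(t) = c_1e^(4t)cos(3t) + c_2e^(4t)sin(3t)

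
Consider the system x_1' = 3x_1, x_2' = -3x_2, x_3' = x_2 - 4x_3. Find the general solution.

x_1(t) = c_1e^(3t), x_2(t) = c_2e^(-3t), x_3(t) = c_2e^(-3t) + c_3e^(-4t)

Coefficient matrix A = [[3, 0, 0], [0, -3, 0], [0, 1, -4]].
det(A - λI) = 0 gives eigenvalues λ = 3, -3, -4.
For λ=3: eigenvector (1,0,0).
For λ=-3: eigenvector (0,1,1).
For λ=-4: eigenvector (0,0,1).
General solution: c_1e^(3t)(1,0,0) + c_2e^(-3t)(0,1,1) + c_3e^(-4t)(0,0,1).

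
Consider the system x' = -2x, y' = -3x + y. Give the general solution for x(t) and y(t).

Coefficient matrix A = [[-2, 0], [-3, 1]].
Characteristic polynomial det(A - λI) = λ^2 + λ - 2 = 0.
Eigenvalues λ = -2, 1.
For λ=-2: (A-λI) row 2 is [-3, 3], so an eigenvector is (-1, -1).
For λ=1: (A-λI) row 1 is [-3, 0], so an eigenvector is (0, 1).
General solution: K_1e^(-2t)(-1,-1) + K_2e^(t)(0,1).

x(t) = -K_1e^(-2t), y(t) = -K_1e^(-2t) + K_2e^(t)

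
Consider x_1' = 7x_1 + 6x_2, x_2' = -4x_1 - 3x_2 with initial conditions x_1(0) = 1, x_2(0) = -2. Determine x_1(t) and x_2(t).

x_1(t) = -3e^(3t) + 4e^(t), x_2(t) = 2e^(3t) - 4e^(t)

Coefficient matrix A = [[7, 6], [-4, -3]].
Characteristic polynomial det(A - λI) = λ^2 - 4λ + 3 = 0.
Eigenvalues λ = 1, 3.
For λ=1: (A-λI) row 1 is [6, 6], so an eigenvector is (1, -1).
For λ=3: (A-λI) row 1 is [4, 6], so an eigenvector is (3, -2).
General solution: C_1e^(t)(1,-1) + C_2e^(3t)(3,-2).
Applying x_1(0)=1, x_2(0)=-2 gives C_1=4, C_2=-1.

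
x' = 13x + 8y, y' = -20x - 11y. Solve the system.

Coefficient matrix A = [[13, 8], [-20, -11]].
Characteristic polynomial det(A - λI) = λ^2 - 2λ + 17 = 0.
Eigenvalues λ = 1 ± 4i (complex conjugate pair).
For λ=1+4i: an eigenvector is (1,-1) - i(1,-2) = (1 - i, -1 + 2i).
A real fundamental pair from Re and Im of e^((1+4i)t)v: X_1 = e^(t)(cos(4t)·(1,-1) + sin(4t)·(1,-2)), X_2 = e^(t)(sin(4t)·(1,-1) - cos(4t)·(1,-2)).
General solution: K_1X_1 + K_2X_2.

x(t) = K_1e^(t)sin(4t) + K_1e^(t)cos(4t) + K_2e^(t)sin(4t) - K_2e^(t)cos(4t), y(t) = -2K_1e^(t)sin(4t) - K_1e^(t)cos(4t) - K_2e^(t)sin(4t) + 2K_2e^(t)cos(4t)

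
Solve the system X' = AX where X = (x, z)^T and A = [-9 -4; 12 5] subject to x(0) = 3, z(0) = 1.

Coefficient matrix A = [[-9, -4], [12, 5]].
Characteristic polynomial det(A - λI) = λ^2 + 4λ + 3 = 0.
Eigenvalues λ = -3, -1.
For λ=-3: (A-λI) row 1 is [-6, -4], so an eigenvector is (2, -3).
For λ=-1: (A-λI) row 1 is [-8, -4], so an eigenvector is (1, -2).
General solution: C_1e^(-3t)(2,-3) + C_2e^(-t)(1,-2).
Applying x(0)=3, z(0)=1 gives C_1=7, C_2=-11.

x(t) = -11e^(-t) + 14e^(-3t), z(t) = 22e^(-t) - 21e^(-3t)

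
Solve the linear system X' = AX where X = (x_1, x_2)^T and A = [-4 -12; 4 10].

x_1(t) = -3c_1e^(4t) - 2c_2e^(2t), x_2(t) = 2c_1e^(4t) + c_2e^(2t)

Coefficient matrix A = [[-4, -12], [4, 10]].
Characteristic polynomial det(A - λI) = λ^2 - 6λ + 8 = 0.
Eigenvalues λ = 4, 2.
For λ=4: (A-λI) row 1 is [-8, -12], so an eigenvector is (-3, 2).
For λ=2: (A-λI) row 1 is [-6, -12], so an eigenvector is (-2, 1).
General solution: c_1e^(4t)(-3,2) + c_2e^(2t)(-2,1).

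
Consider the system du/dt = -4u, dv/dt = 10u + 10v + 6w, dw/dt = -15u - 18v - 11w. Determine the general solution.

u(t) = K_1e^(-4t), v(t) = -2K_1e^(-4t) - K_2e^(-2t) - 2K_3e^(t), w(t) = 3K_1e^(-4t) + 2K_2e^(-2t) + 3K_3e^(t)

Coefficient matrix A = [[-4, 0, 0], [10, 10, 6], [-15, -18, -11]].
det(A - λI) = 0 gives eigenvalues λ = -4, -2, 1.
For λ=-4: eigenvector (1,-2,3).
For λ=-2: eigenvector (0,-1,2).
For λ=1: eigenvector (0,-2,3).
General solution: K_1e^(-4t)(1,-2,3) + K_2e^(-2t)(0,-1,2) + K_3e^(t)(0,-2,3).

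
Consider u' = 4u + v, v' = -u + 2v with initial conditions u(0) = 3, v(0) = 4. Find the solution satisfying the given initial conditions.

Coefficient matrix A = [[4, 1], [-1, 2]].
Characteristic polynomial det(A - λI) = λ^2 - 6λ + 9 = 0.
Single eigenvalue λ = 3 with algebraic multiplicity 2.
Eigenvector v = (1,-1); generalized eigenvector w with (A-λI)w=v is (2,-1).
General solution: e^(3t)[C_1·v + C_2·(t·v + w)].
Applying u(0)=3, v(0)=4 gives C_1=-11, C_2=7.

u(t) = 7te^(3t) + 3e^(3t), v(t) = -7te^(3t) + 4e^(3t)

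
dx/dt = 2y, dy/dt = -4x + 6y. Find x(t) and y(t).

x(t) = C_1e^(4t) + C_2e^(2t), y(t) = 2C_1e^(4t) + C_2e^(2t)

Coefficient matrix A = [[0, 2], [-4, 6]].
Characteristic polynomial det(A - λI) = λ^2 - 6λ + 8 = 0.
Eigenvalues λ = 4, 2.
For λ=4: (A-λI) row 1 is [-4, 2], so an eigenvector is (1, 2).
For λ=2: (A-λI) row 1 is [-2, 2], so an eigenvector is (1, 1).
General solution: C_1e^(4t)(1,2) + C_2e^(2t)(1,1).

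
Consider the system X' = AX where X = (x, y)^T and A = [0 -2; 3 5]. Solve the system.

Coefficient matrix A = [[0, -2], [3, 5]].
Characteristic polynomial det(A - λI) = λ^2 - 5λ + 6 = 0.
Eigenvalues λ = 3, 2.
For λ=3: (A-λI) row 1 is [-3, -2], so an eigenvector is (2, -3).
For λ=2: (A-λI) row 1 is [-2, -2], so an eigenvector is (1, -1).
General solution: K_1e^(3t)(2,-3) + K_2e^(2t)(1,-1).

x(t) = 2K_1e^(3t) + K_2e^(2t), y(t) = -3K_1e^(3t) - K_2e^(2t)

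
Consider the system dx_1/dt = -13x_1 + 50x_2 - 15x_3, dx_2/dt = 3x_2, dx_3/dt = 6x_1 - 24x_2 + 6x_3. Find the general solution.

x_1(t) = -3c_1e^(-3t) - 5c_2e^(-4t) + 5c_3e^(3t), x_2(t) = c_3e^(3t), x_3(t) = 2c_1e^(-3t) + 3c_2e^(-4t) - 2c_3e^(3t)

Coefficient matrix A = [[-13, 50, -15], [0, 3, 0], [6, -24, 6]].
det(A - λI) = 0 gives eigenvalues λ = -3, -4, 3.
For λ=-3: eigenvector (-3,0,2).
For λ=-4: eigenvector (-5,0,3).
For λ=3: eigenvector (5,1,-2).
General solution: c_1e^(-3t)(-3,0,2) + c_2e^(-4t)(-5,0,3) + c_3e^(3t)(5,1,-2).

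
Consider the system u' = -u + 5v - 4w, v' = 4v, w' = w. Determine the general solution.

Coefficient matrix A = [[-1, 5, -4], [0, 4, 0], [0, 0, 1]].
det(A - λI) = 0 gives eigenvalues λ = -1, 4, 1.
For λ=-1: eigenvector (1,0,0).
For λ=4: eigenvector (1,1,0).
For λ=1: eigenvector (-2,0,1).
General solution: K_1e^(-t)(1,0,0) + K_2e^(4t)(1,1,0) + K_3e^(t)(-2,0,1).

u(t) = K_1e^(-t) + K_2e^(4t) - 2K_3e^(t), v(t) = K_2e^(4t), w(t) = K_3e^(t)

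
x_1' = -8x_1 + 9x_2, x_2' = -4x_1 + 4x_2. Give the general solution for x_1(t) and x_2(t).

x_1(t) = 3K_1e^(-2t) + 3K_2te^(-2t) + K_2e^(-2t), x_2(t) = 2K_1e^(-2t) + 2K_2te^(-2t) + K_2e^(-2t)

Coefficient matrix A = [[-8, 9], [-4, 4]].
Characteristic polynomial det(A - λI) = λ^2 + 4λ + 4 = 0.
Single eigenvalue λ = -2 with algebraic multiplicity 2.
Eigenvector v = (3,2); generalized eigenvector w with (A-λI)w=v is (1,1).
General solution: e^(-2t)[K_1·v + K_2·(t·v + w)].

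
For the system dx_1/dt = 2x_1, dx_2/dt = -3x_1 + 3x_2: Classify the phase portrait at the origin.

unstable node

A = [[2,0],[-3,3]]; det(A-λI) = λ^2 - 5λ + 6.
λ = 2, 3: both positive.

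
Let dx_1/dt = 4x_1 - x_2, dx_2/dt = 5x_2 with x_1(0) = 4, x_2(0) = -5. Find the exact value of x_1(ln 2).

144

A = [[4,-1],[0,5]]; eigenvalues λ = 5, 4.
Eigenvectors: (1,-1) for λ=5, (1,0) for λ=4.
From the initial condition, c_1 = 5, c_2 = -1.
x_1(ln 2) = (5)(2^5)(1) + (-1)(2^4)(1) = 144.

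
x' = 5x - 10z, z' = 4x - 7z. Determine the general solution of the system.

Coefficient matrix A = [[5, -10], [4, -7]].
Characteristic polynomial det(A - λI) = λ^2 + 2λ + 5 = 0.
Eigenvalues λ = -1 ± 2i (complex conjugate pair).
For λ=-1+2i: an eigenvector is (-2,-1) - i(-1,-1) = (-2 + i, -1 + i).
A real fundamental pair from Re and Im of e^((-1+2i)t)v: X_1 = e^(-t)(cos(2t)·(-2,-1) + sin(2t)·(-1,-1)), X_2 = e^(-t)(sin(2t)·(-2,-1) - cos(2t)·(-1,-1)).
General solution: K_1X_1 + K_2X_2.

x(t) = -K_1e^(-t)sin(2t) - 2K_1e^(-t)cos(2t) - 2K_2e^(-t)sin(2t) + K_2e^(-t)cos(2t), z(t) = -K_1e^(-t)sin(2t) - K_1e^(-t)cos(2t) - K_2e^(-t)sin(2t) + K_2e^(-t)cos(2t)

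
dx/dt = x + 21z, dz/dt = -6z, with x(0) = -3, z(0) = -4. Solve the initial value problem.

Coefficient matrix A = [[1, 21], [0, -6]].
Characteristic polynomial det(A - λI) = λ^2 + 5λ - 6 = 0.
Eigenvalues λ = 1, -6.
For λ=1: (A-λI) row 1 is [0, 21], so an eigenvector is (1, 0).
For λ=-6: (A-λI) row 1 is [7, 21], so an eigenvector is (3, -1).
General solution: C_1e^(t)(1,0) + C_2e^(-6t)(3,-1).
Applying x(0)=-3, z(0)=-4 gives C_1=-15, C_2=4.

x(t) = -15e^(t) + 12e^(-6t), z(t) = -4e^(-6t)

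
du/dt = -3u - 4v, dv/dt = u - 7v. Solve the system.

u(t) = -2c_1e^(-5t) - 2c_2te^(-5t) - c_2e^(-5t), v(t) = -c_1e^(-5t) - c_2te^(-5t)

Coefficient matrix A = [[-3, -4], [1, -7]].
Characteristic polynomial det(A - λI) = λ^2 + 10λ + 25 = 0.
Single eigenvalue λ = -5 with algebraic multiplicity 2.
Eigenvector v = (-2,-1); generalized eigenvector w with (A-λI)w=v is (-1,0).
General solution: e^(-5t)[c_1·v + c_2·(t·v + w)].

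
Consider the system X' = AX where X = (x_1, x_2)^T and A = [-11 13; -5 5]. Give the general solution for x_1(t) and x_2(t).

Coefficient matrix A = [[-11, 13], [-5, 5]].
Characteristic polynomial det(A - λI) = λ^2 + 6λ + 10 = 0.
Eigenvalues λ = -3 ± i (complex conjugate pair).
For λ=-3+i: an eigenvector is (2,1) - i(-3,-2) = (2 + 3i, 1 + 2i).
A real fundamental pair from Re and Im of e^((-3+i)t)v: X_1 = e^(-3t)(cos(t)·(2,1) + sin(t)·(-3,-2)), X_2 = e^(-3t)(sin(t)·(2,1) - cos(t)·(-3,-2)).
General solution: K_1X_1 + K_2X_2.

x_1(t) = -3K_1e^(-3t)sin(t) + 2K_1e^(-3t)cos(t) + 2K_2e^(-3t)sin(t) + 3K_2e^(-3t)cos(t), x_2(t) = -2K_1e^(-3t)sin(t) + K_1e^(-3t)cos(t) + K_2e^(-3t)sin(t) + 2K_2e^(-3t)cos(t)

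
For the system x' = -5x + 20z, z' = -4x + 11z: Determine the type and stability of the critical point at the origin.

unstable spiral

A = [[-5,20],[-4,11]]; det(A-λI) = λ^2 - 6λ + 25.
λ = 3 ± 4i: positive real part.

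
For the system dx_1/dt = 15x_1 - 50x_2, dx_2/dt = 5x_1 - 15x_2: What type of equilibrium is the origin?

A = [[15,-50],[5,-15]]; det(A-λI) = λ^2 + 25.
λ = 0 ± 5i: zero real part.

center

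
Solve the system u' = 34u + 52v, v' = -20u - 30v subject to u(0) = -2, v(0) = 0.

u(t) = -16e^(2t)sin(4t) - 2e^(2t)cos(4t), v(t) = 10e^(2t)sin(4t)

Coefficient matrix A = [[34, 52], [-20, -30]].
Characteristic polynomial det(A - λI) = λ^2 - 4λ + 20 = 0.
Eigenvalues λ = 2 ± 4i (complex conjugate pair).
For λ=2+4i: an eigenvector is (-2,1) - i(-3,2) = (-2 + 3i, 1 - 2i).
A real fundamental pair from Re and Im of e^((2+4i)t)v: X_1 = e^(2t)(cos(4t)·(-2,1) + sin(4t)·(-3,2)), X_2 = e^(2t)(sin(4t)·(-2,1) - cos(4t)·(-3,2)).
General solution: C_1X_1 + C_2X_2.
Applying u(0)=-2, v(0)=0 gives C_1=4, C_2=2.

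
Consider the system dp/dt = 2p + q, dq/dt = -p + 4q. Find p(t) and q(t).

Coefficient matrix A = [[2, 1], [-1, 4]].
Characteristic polynomial det(A - λI) = λ^2 - 6λ + 9 = 0.
Single eigenvalue λ = 3 with algebraic multiplicity 2.
Eigenvector v = (-1,-1); generalized eigenvector w with (A-λI)w=v is (3,2).
General solution: e^(3t)[C_1·v + C_2·(t·v + w)].

p(t) = -C_1e^(3t) - C_2te^(3t) + 3C_2e^(3t), q(t) = -C_1e^(3t) - C_2te^(3t) + 2C_2e^(3t)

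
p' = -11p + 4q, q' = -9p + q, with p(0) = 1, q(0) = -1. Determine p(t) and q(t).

Coefficient matrix A = [[-11, 4], [-9, 1]].
Characteristic polynomial det(A - λI) = λ^2 + 10λ + 25 = 0.
Single eigenvalue λ = -5 with algebraic multiplicity 2.
Eigenvector v = (2,3); generalized eigenvector w with (A-λI)w=v is (-1,-1).
General solution: e^(-5t)[c_1·v + c_2·(t·v + w)].
Applying p(0)=1, q(0)=-1 gives c_1=-2, c_2=-5.

p(t) = -10te^(-5t) + e^(-5t), q(t) = -15te^(-5t) - e^(-5t)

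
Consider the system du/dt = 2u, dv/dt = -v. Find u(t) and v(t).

u(t) = C_2e^(2t), v(t) = -C_1e^(-t)

Coefficient matrix A = [[2, 0], [0, -1]].
Characteristic polynomial det(A - λI) = λ^2 - λ - 2 = 0.
Eigenvalues λ = -1, 2.
For λ=-1: (A-λI) row 1 is [3, 0], so an eigenvector is (0, -1).
For λ=2: (A-λI) row 2 is [0, -3], so an eigenvector is (1, 0).
General solution: C_1e^(-t)(0,-1) + C_2e^(2t)(1,0).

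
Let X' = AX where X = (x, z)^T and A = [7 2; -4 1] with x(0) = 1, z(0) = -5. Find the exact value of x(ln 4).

-2816

A = [[7,2],[-4,1]]; eigenvalues λ = 3, 5.
Eigenvectors: (-1,2) for λ=3, (1,-1) for λ=5.
From the initial condition, c_1 = -4, c_2 = -3.
x(ln 4) = (-4)(4^3)(-1) + (-3)(4^5)(1) = -2816.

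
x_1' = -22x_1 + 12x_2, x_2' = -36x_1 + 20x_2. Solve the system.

Coefficient matrix A = [[-22, 12], [-36, 20]].
Characteristic polynomial det(A - λI) = λ^2 + 2λ - 8 = 0.
Eigenvalues λ = 2, -4.
For λ=2: (A-λI) row 1 is [-24, 12], so an eigenvector is (1, 2).
For λ=-4: (A-λI) row 1 is [-18, 12], so an eigenvector is (2, 3).
General solution: C_1e^(2t)(1,2) + C_2e^(-4t)(2,3).

x_1(t) = C_1e^(2t) + 2C_2e^(-4t), x_2(t) = 2C_1e^(2t) + 3C_2e^(-4t)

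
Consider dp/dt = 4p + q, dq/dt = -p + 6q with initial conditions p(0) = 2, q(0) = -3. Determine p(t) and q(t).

p(t) = -5te^(5t) + 2e^(5t), q(t) = -5te^(5t) - 3e^(5t)

Coefficient matrix A = [[4, 1], [-1, 6]].
Characteristic polynomial det(A - λI) = λ^2 - 10λ + 25 = 0.
Single eigenvalue λ = 5 with algebraic multiplicity 2.
Eigenvector v = (1,1); generalized eigenvector w with (A-λI)w=v is (-2,-1).
General solution: e^(5t)[K_1·v + K_2·(t·v + w)].
Applying p(0)=2, q(0)=-3 gives K_1=-8, K_2=-5.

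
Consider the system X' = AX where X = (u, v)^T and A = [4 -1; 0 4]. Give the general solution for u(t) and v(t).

u(t) = -c_1e^(4t) - c_2te^(4t) - c_2e^(4t), v(t) = c_2e^(4t)

Coefficient matrix A = [[4, -1], [0, 4]].
Characteristic polynomial det(A - λI) = λ^2 - 8λ + 16 = 0.
Single eigenvalue λ = 4 with algebraic multiplicity 2.
Eigenvector v = (-1,0); generalized eigenvector w with (A-λI)w=v is (-1,1).
General solution: e^(4t)[c_1·v + c_2·(t·v + w)].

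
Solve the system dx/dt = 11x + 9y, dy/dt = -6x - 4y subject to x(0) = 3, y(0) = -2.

Coefficient matrix A = [[11, 9], [-6, -4]].
Characteristic polynomial det(A - λI) = λ^2 - 7λ + 10 = 0.
Eigenvalues λ = 5, 2.
For λ=5: (A-λI) row 1 is [6, 9], so an eigenvector is (3, -2).
For λ=2: (A-λI) row 1 is [9, 9], so an eigenvector is (1, -1).
General solution: c_1e^(5t)(3,-2) + c_2e^(2t)(1,-1).
Applying x(0)=3, y(0)=-2 gives c_1=1, c_2=0.

x(t) = 3e^(5t), y(t) = -2e^(5t)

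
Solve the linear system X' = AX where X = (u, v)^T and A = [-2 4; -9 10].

Coefficient matrix A = [[-2, 4], [-9, 10]].
Characteristic polynomial det(A - λI) = λ^2 - 8λ + 16 = 0.
Single eigenvalue λ = 4 with algebraic multiplicity 2.
Eigenvector v = (-2,-3); generalized eigenvector w with (A-λI)w=v is (1,1).
General solution: e^(4t)[K_1·v + K_2·(t·v + w)].

u(t) = -2K_1e^(4t) - 2K_2te^(4t) + K_2e^(4t), v(t) = -3K_1e^(4t) - 3K_2te^(4t) + K_2e^(4t)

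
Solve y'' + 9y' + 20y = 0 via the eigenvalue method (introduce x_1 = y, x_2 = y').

y(t) = C_1e^(-5t) + C_2e^(-4t)

Let x_1 = y, x_2 = y'. Then x_1' = x_2 and x_2' = -20x_1 - 9x_2.
A = [[0,1],[-20,-9]]; det(A-λI) = λ^2 + 9λ + 20.
Eigenvalues λ = -5, -4 with eigenvectors (1,-5), (1,-4).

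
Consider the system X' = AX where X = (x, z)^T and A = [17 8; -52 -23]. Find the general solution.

Coefficient matrix A = [[17, 8], [-52, -23]].
Characteristic polynomial det(A - λI) = λ^2 + 6λ + 25 = 0.
Eigenvalues λ = -3 ± 4i (complex conjugate pair).
For λ=-3+4i: an eigenvector is (-1,3) - i(1,-2) = (-1 - i, 3 + 2i).
A real fundamental pair from Re and Im of e^((-3+4i)t)v: X_1 = e^(-3t)(cos(4t)·(-1,3) + sin(4t)·(1,-2)), X_2 = e^(-3t)(sin(4t)·(-1,3) - cos(4t)·(1,-2)).
General solution: c_1X_1 + c_2X_2.

x(t) = c_1e^(-3t)sin(4t) - c_1e^(-3t)cos(4t) - c_2e^(-3t)sin(4t) - c_2e^(-3t)cos(4t), z(t) = -2c_1e^(-3t)sin(4t) + 3c_1e^(-3t)cos(4t) + 3c_2e^(-3t)sin(4t) + 2c_2e^(-3t)cos(4t)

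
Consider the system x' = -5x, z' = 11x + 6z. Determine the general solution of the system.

Coefficient matrix A = [[-5, 0], [11, 6]].
Characteristic polynomial det(A - λI) = λ^2 - λ - 30 = 0.
Eigenvalues λ = 6, -5.
For λ=6: (A-λI) row 1 is [-11, 0], so an eigenvector is (0, 1).
For λ=-5: (A-λI) row 2 is [11, 11], so an eigenvector is (-1, 1).
General solution: K_1e^(6t)(0,1) + K_2e^(-5t)(-1,1).

x(t) = -K_2e^(-5t), z(t) = K_1e^(6t) + K_2e^(-5t)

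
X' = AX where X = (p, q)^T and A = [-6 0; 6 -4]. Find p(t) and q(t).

Coefficient matrix A = [[-6, 0], [6, -4]].
Characteristic polynomial det(A - λI) = λ^2 + 10λ + 24 = 0.
Eigenvalues λ = -4, -6.
For λ=-4: (A-λI) row 1 is [-2, 0], so an eigenvector is (0, -1).
For λ=-6: (A-λI) row 2 is [6, 2], so an eigenvector is (-1, 3).
General solution: C_1e^(-4t)(0,-1) + C_2e^(-6t)(-1,3).

p(t) = -C_2e^(-6t), q(t) = -C_1e^(-4t) + 3C_2e^(-6t)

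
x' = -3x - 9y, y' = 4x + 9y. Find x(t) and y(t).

x(t) = 3K_1e^(3t) + 3K_2te^(3t) + K_2e^(3t), y(t) = -2K_1e^(3t) - 2K_2te^(3t) - K_2e^(3t)

Coefficient matrix A = [[-3, -9], [4, 9]].
Characteristic polynomial det(A - λI) = λ^2 - 6λ + 9 = 0.
Single eigenvalue λ = 3 with algebraic multiplicity 2.
Eigenvector v = (3,-2); generalized eigenvector w with (A-λI)w=v is (1,-1).
General solution: e^(3t)[K_1·v + K_2·(t·v + w)].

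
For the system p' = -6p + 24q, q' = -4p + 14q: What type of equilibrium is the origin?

unstable node

A = [[-6,24],[-4,14]]; det(A-λI) = λ^2 - 8λ + 12.
λ = 2, 6: both positive.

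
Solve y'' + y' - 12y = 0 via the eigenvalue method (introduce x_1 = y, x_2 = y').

Let x_1 = y, x_2 = y'. Then x_1' = x_2 and x_2' = 12x_1 - x_2.
A = [[0,1],[12,-1]]; det(A-λI) = λ^2 + λ - 12.
Eigenvalues λ = -4, 3 with eigenvectors (1,-4), (1,3).

y(t) = K_1e^(-4t) + K_2e^(3t)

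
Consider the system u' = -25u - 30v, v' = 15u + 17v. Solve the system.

Coefficient matrix A = [[-25, -30], [15, 17]].
Characteristic polynomial det(A - λI) = λ^2 + 8λ + 25 = 0.
Eigenvalues λ = -4 ± 3i (complex conjugate pair).
For λ=-4+3i: an eigenvector is (3,-2) - i(-1,1) = (3 + i, -2 - i).
A real fundamental pair from Re and Im of e^((-4+3i)t)v: X_1 = e^(-4t)(cos(3t)·(3,-2) + sin(3t)·(-1,1)), X_2 = e^(-4t)(sin(3t)·(3,-2) - cos(3t)·(-1,1)).
General solution: c_1X_1 + c_2X_2.

u(t) = -c_1e^(-4t)sin(3t) + 3c_1e^(-4t)cos(3t) + 3c_2e^(-4t)sin(3t) + c_2e^(-4t)cos(3t), v(t) = c_1e^(-4t)sin(3t) - 2c_1e^(-4t)cos(3t) - 2c_2e^(-4t)sin(3t) - c_2e^(-4t)cos(3t)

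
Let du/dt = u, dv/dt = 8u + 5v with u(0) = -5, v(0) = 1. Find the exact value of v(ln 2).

-268

A = [[1,0],[8,5]]; eigenvalues λ = 1, 5.
Eigenvectors: (1,-2) for λ=1, (0,-1) for λ=5.
From the initial condition, c_1 = -5, c_2 = 9.
v(ln 2) = (-5)(2^1)(-2) + (9)(2^5)(-1) = -268.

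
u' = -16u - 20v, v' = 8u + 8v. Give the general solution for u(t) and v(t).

u(t) = -K_1e^(-4t)sin(4t) + 2K_1e^(-4t)cos(4t) + 2K_2e^(-4t)sin(4t) + K_2e^(-4t)cos(4t), v(t) = K_1e^(-4t)sin(4t) - K_1e^(-4t)cos(4t) - K_2e^(-4t)sin(4t) - K_2e^(-4t)cos(4t)

Coefficient matrix A = [[-16, -20], [8, 8]].
Characteristic polynomial det(A - λI) = λ^2 + 8λ + 32 = 0.
Eigenvalues λ = -4 ± 4i (complex conjugate pair).
For λ=-4+4i: an eigenvector is (2,-1) - i(-1,1) = (2 + i, -1 - i).
A real fundamental pair from Re and Im of e^((-4+4i)t)v: X_1 = e^(-4t)(cos(4t)·(2,-1) + sin(4t)·(-1,1)), X_2 = e^(-4t)(sin(4t)·(2,-1) - cos(4t)·(-1,1)).
General solution: K_1X_1 + K_2X_2.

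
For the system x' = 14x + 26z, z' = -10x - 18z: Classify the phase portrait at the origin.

A = [[14,26],[-10,-18]]; det(A-λI) = λ^2 + 4λ + 8.
λ = -2 ± 2i: negative real part.

stable spiral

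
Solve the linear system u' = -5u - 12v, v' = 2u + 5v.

Coefficient matrix A = [[-5, -12], [2, 5]].
Characteristic polynomial det(A - λI) = λ^2 - 1 = 0.
Eigenvalues λ = 1, -1.
For λ=1: (A-λI) row 1 is [-6, -12], so an eigenvector is (2, -1).
For λ=-1: (A-λI) row 1 is [-4, -12], so an eigenvector is (-3, 1).
General solution: K_1e^(t)(2,-1) + K_2e^(-t)(-3,1).

u(t) = 2K_1e^(t) - 3K_2e^(-t), v(t) = -K_1e^(t) + K_2e^(-t)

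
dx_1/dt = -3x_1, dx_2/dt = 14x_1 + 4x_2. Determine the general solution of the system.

Coefficient matrix A = [[-3, 0], [14, 4]].
Characteristic polynomial det(A - λI) = λ^2 - λ - 12 = 0.
Eigenvalues λ = -3, 4.
For λ=-3: (A-λI) row 2 is [14, 7], so an eigenvector is (1, -2).
For λ=4: (A-λI) row 1 is [-7, 0], so an eigenvector is (0, -1).
General solution: K_1e^(-3t)(1,-2) + K_2e^(4t)(0,-1).

x_1(t) = K_1e^(-3t), x_2(t) = -2K_1e^(-3t) - K_2e^(4t)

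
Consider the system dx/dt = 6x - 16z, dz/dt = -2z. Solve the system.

Coefficient matrix A = [[6, -16], [0, -2]].
Characteristic polynomial det(A - λI) = λ^2 - 4λ - 12 = 0.
Eigenvalues λ = 6, -2.
For λ=6: (A-λI) row 1 is [0, -16], so an eigenvector is (1, 0).
For λ=-2: (A-λI) row 1 is [8, -16], so an eigenvector is (-2, -1).
General solution: c_1e^(6t)(1,0) + c_2e^(-2t)(-2,-1).

x(t) = c_1e^(6t) - 2c_2e^(-2t), z(t) = -c_2e^(-2t)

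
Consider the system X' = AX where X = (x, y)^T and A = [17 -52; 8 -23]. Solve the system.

Coefficient matrix A = [[17, -52], [8, -23]].
Characteristic polynomial det(A - λI) = λ^2 + 6λ + 25 = 0.
Eigenvalues λ = -3 ± 4i (complex conjugate pair).
For λ=-3+4i: an eigenvector is (2,1) - i(-3,-1) = (2 + 3i, 1 + i).
A real fundamental pair from Re and Im of e^((-3+4i)t)v: X_1 = e^(-3t)(cos(4t)·(2,1) + sin(4t)·(-3,-1)), X_2 = e^(-3t)(sin(4t)·(2,1) - cos(4t)·(-3,-1)).
General solution: K_1X_1 + K_2X_2.

x(t) = -3K_1e^(-3t)sin(4t) + 2K_1e^(-3t)cos(4t) + 2K_2e^(-3t)sin(4t) + 3K_2e^(-3t)cos(4t), y(t) = -K_1e^(-3t)sin(4t) + K_1e^(-3t)cos(4t) + K_2e^(-3t)sin(4t) + K_2e^(-3t)cos(4t)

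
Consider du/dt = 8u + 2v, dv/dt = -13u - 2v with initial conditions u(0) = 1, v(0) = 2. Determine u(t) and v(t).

Coefficient matrix A = [[8, 2], [-13, -2]].
Characteristic polynomial det(A - λI) = λ^2 - 6λ + 10 = 0.
Eigenvalues λ = 3 ± i (complex conjugate pair).
For λ=3+i: an eigenvector is (1,-3) - i(-1,2) = (1 + i, -3 - 2i).
A real fundamental pair from Re and Im of e^((3+i)t)v: X_1 = e^(3t)(cos(t)·(1,-3) + sin(t)·(-1,2)), X_2 = e^(3t)(sin(t)·(1,-3) - cos(t)·(-1,2)).
General solution: c_1X_1 + c_2X_2.
Applying u(0)=1, v(0)=2 gives c_1=-4, c_2=5.

u(t) = 9e^(3t)sin(t) + e^(3t)cos(t), v(t) = -23e^(3t)sin(t) + 2e^(3t)cos(t)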